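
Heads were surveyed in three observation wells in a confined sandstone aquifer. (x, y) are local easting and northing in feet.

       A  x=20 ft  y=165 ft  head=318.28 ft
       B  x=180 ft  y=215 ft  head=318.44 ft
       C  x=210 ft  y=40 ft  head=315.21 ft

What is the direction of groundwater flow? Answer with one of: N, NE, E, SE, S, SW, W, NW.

With h = a·x + b·y + c and A as origin, the differences give:
  160·a + 50·b = +0.16
  190·a + (-125)·b = -3.07
Eliminate b (×(-125) and ×50, subtract): -29500·a = 133.500 → a = ∂h/∂x = -0.004525
Back-substitute: b = ∂h/∂y = +0.01768.
Flow = −∇h = (+0.004525 east, -0.01768 north), which points south.

S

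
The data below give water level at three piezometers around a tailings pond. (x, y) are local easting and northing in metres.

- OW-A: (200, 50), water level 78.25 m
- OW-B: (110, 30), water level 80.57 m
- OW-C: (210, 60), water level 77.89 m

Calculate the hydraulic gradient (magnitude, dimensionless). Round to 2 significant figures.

Taking OW-A as reference: OW-B−OW-A = (-90, -20, +2.32); OW-C−OW-A = (10, 10, -0.36).
Solve a·Δx + b·Δy = Δh: det = (-90)·10 − 10·(-20) = -700.
∂h/∂x = [(+2.32)·10 − (-0.36)·(-20)] / -700 = -0.02286
∂h/∂y = [(-90)·(-0.36) − 10·(+2.32)] / -700 = -0.01314
|∇h| = √(-0.02286² + -0.01314²) = 0.02637

0.026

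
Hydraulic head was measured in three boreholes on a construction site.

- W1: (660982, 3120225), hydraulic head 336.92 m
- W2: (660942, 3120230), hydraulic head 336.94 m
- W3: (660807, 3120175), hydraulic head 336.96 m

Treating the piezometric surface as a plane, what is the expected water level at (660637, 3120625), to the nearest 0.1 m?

337.3 m

With h = a·x + b·y + c and W1 as origin, the differences give:
  (-40)·a + 5·b = +0.02
  (-175)·a + (-50)·b = +0.04
Eliminate b (×(-50) and ×5, subtract): 2875·a = -1.200 → a = ∂h/∂x = -0.0004174
Back-substitute: b = ∂h/∂y = +0.0006609.
h(660637, 3120625) = 336.92 + (-0.0004174)·(-345) + (+0.0006609)·(400) = 336.92 +0.144 +0.264 = 337.328 m.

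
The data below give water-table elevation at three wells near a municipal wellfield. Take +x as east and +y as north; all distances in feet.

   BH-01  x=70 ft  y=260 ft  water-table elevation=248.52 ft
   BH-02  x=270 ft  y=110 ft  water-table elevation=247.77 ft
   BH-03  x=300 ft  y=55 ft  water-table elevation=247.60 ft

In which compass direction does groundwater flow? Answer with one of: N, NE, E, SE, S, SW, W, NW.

SE

Differences from BH-01: to BH-02 (Δx, Δy, Δh) = (200, -150, -0.75); to BH-03 = (230, -205, -0.92).
Determinant of the coordinate differences = 200·(-205) − 230·(-150) = -6500.
∂h/∂x = [(-0.75)·(-205) − (-0.92)·(-150)] / -6500 = -0.002423
∂h/∂y = [200·(-0.92) − 230·(-0.75)] / -6500 = +0.001769
Flow = −∇h = (+0.002423 east, -0.001769 north), which points southeast.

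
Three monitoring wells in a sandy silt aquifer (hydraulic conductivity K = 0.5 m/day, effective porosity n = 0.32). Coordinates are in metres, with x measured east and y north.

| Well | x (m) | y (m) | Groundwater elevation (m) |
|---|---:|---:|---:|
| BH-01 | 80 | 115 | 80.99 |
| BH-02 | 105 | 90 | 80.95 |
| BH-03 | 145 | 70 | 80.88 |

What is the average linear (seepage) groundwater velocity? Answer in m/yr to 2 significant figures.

1.1 m/yr

Three-point gradient (reference BH-01): Δ to BH-02 = (25, -25, -0.04), Δ to BH-03 = (65, -45, -0.11).
∂h/∂x = -0.001900, ∂h/∂y = -0.0003000 (det = 500).
|∇h| = √(-0.001900² + -0.0003000²) = 0.001924
Seepage velocity v = K·i/n = 0.5 × 0.001924 / 0.32 = 0.003006 m/day = 1.098 m/yr.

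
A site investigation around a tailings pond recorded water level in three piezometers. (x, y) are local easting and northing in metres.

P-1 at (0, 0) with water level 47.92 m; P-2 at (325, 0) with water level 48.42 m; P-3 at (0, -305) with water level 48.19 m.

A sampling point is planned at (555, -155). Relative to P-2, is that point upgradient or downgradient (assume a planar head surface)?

upgradient

∂h/∂x = (48.42 − 47.92) / (325 − 0) = +0.001538
∂h/∂y = (48.19 − 47.92) / (-305 − 0) = -0.0008852
Head at (555, -155) = 47.92 + (+0.001538)·(555) + (-0.0008852)·(-155) = 48.91 m.
That is higher than the 48.42 m at P-2, so the point is upgradient.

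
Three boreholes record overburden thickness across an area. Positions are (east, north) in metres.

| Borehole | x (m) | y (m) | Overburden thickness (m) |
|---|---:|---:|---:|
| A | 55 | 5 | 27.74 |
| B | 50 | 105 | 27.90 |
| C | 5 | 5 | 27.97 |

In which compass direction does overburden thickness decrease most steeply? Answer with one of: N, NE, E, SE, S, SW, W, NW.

E

Three-point gradient (reference A): Δ to B = (-5, 100, +0.16), Δ to C = (-50, 0, +0.23).
∂d/∂x = -0.004600, ∂d/∂y = +0.001370 (det = 5000).
Steepest decrease is along −∇f = (+0.004600 E, -0.001370 N) → east.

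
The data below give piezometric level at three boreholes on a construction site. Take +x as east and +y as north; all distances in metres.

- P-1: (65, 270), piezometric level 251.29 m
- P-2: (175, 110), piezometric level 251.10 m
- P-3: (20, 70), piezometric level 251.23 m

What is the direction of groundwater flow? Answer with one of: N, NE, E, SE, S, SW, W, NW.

Differences from P-1: to P-2 (Δx, Δy, Δh) = (110, -160, -0.19); to P-3 = (-45, -200, -0.06).
Determinant of the coordinate differences = 110·(-200) − (-45)·(-160) = -29200.
∂h/∂x = [(-0.19)·(-200) − (-0.06)·(-160)] / -29200 = -0.0009726
∂h/∂y = [110·(-0.06) − (-45)·(-0.19)] / -29200 = +0.0005188
Flow = −∇h = (+0.0009726 east, -0.0005188 north), which points southeast.

SE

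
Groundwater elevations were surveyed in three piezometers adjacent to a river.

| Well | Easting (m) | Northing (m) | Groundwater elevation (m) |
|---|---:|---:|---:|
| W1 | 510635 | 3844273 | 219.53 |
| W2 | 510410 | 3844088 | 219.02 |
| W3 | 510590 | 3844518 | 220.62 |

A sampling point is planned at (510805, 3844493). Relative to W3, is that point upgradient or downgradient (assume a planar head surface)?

Taking W1 as reference: W2−W1 = (-225, -185, -0.51); W3−W1 = (-45, 245, +1.09).
Solve a·Δx + b·Δy = Δh: det = (-225)·245 − (-45)·(-185) = -63450.
∂h/∂x = [(-0.51)·245 − (+1.09)·(-185)] / -63450 = -0.001209
∂h/∂y = [(-225)·(+1.09) − (-45)·(-0.51)] / -63450 = +0.004227
Head at (510805, 3844493) = 219.53 + (-0.001209)·(170) + (+0.004227)·(220) = 220.25 m.
That is lower than the 220.62 m at W3, so the point is downgradient.

downgradient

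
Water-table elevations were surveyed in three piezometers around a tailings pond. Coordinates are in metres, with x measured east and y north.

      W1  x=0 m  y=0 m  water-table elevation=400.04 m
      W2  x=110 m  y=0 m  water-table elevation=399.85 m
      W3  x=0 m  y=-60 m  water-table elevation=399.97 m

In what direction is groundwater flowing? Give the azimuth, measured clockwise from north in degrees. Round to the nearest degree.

∂h/∂x = (399.85 − 400.04) / (110 − 0) = -0.001727
∂h/∂y = (399.97 − 400.04) / (-60 − 0) = +0.001167
Flow direction (−∇h) has components (+0.001727 E, -0.001167 N).
Azimuth = atan2(E, N) = atan2(+0.001727, -0.001167) = 124.0° ≈ 124°.

124°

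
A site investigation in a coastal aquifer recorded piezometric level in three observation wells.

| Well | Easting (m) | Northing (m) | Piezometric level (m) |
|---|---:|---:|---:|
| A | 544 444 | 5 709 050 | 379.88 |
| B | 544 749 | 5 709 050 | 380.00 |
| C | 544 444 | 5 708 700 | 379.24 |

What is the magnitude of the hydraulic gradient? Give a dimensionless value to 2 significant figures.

∂h/∂x = (380.00 − 379.88) / (544749 − 544444) = +0.0003934
∂h/∂y = (379.24 − 379.88) / (5708700 − 5709050) = +0.001829
|∇h| = √(0.0003934² + 0.001829²) = 0.001871

0.0019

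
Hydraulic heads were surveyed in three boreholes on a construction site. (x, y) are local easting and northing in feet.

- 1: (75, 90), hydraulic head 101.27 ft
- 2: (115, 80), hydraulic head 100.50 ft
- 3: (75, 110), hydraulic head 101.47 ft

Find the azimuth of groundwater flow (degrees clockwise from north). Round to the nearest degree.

121°

Taking 1 as reference: 2−1 = (40, -10, -0.77); 3−1 = (0, 20, +0.20).
Determinant of the coordinate differences = 40·20 − 0·(-10) = 800.
∂h/∂x = [(-0.77)·20 − (+0.20)·(-10)] / 800 = -0.01675
∂h/∂y = [40·(+0.20) − 0·(-0.77)] / 800 = +0.01000
Flow direction (−∇h) has components (+0.01675 E, -0.01000 N).
Azimuth = atan2(E, N) = atan2(+0.01675, -0.01000) = 120.8° ≈ 121°.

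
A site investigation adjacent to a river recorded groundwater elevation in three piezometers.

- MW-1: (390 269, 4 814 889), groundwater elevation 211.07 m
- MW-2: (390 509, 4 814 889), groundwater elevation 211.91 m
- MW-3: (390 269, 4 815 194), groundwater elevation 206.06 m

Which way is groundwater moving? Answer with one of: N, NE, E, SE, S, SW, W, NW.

N

∂h/∂x = (211.91 − 211.07) / (390509 − 390269) = +0.003500
∂h/∂y = (206.06 − 211.07) / (4815194 − 4814889) = -0.01643
Flow = −∇h = (-0.003500 east, +0.01643 north), which points north.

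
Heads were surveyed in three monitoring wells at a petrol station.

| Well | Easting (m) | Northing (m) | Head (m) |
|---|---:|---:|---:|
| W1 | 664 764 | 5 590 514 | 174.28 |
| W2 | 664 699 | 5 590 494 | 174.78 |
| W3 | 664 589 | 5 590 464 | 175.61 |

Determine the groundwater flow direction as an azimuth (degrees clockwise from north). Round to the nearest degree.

057°

Taking W1 as reference: W2−W1 = (-65, -20, +0.50); W3−W1 = (-175, -50, +1.33).
Solve a·Δx + b·Δy = Δh: det = (-65)·(-50) − (-175)·(-20) = -250.
∂h/∂x = [(+0.50)·(-50) − (+1.33)·(-20)] / -250 = -0.006400
∂h/∂y = [(-65)·(+1.33) − (-175)·(+0.50)] / -250 = -0.004200
Flow direction (−∇h) has components (+0.006400 E, +0.004200 N).
Azimuth = atan2(E, N) = atan2(+0.006400, +0.004200) = 56.7° ≈ 057°.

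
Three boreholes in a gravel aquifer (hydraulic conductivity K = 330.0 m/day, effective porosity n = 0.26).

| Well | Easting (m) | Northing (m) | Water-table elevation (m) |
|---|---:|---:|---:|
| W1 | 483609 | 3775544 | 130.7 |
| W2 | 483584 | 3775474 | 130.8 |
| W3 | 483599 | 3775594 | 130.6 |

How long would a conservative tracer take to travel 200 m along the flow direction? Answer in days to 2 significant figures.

Taking W1 as reference: W2−W1 = (-25, -70, +0.1); W3−W1 = (-10, 50, -0.1).
Solve a·Δx + b·Δy = Δh: det = (-25)·50 − (-10)·(-70) = -1950.
∂h/∂x = [(+0.1)·50 − (-0.1)·(-70)] / -1950 = +0.001026
∂h/∂y = [(-25)·(-0.1) − (-10)·(+0.1)] / -1950 = -0.001795
|∇h| = √(0.001026² + -0.001795²) = 0.002068
Seepage velocity v = K·i/n = 330.0 × 0.002068 / 0.26 = 2.625 m/day.
t = 200 / 2.625 = 76.19 days.

76 days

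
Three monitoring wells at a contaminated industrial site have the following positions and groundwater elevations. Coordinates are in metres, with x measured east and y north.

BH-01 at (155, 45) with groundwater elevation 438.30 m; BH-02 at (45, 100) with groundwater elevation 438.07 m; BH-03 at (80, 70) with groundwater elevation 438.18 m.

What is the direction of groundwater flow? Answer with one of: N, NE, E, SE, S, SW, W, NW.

With h = a·x + b·y + c and BH-01 as origin, the differences give:
  (-110)·a + 55·b = -0.23
  (-75)·a + 25·b = -0.12
Eliminate b (×25 and ×55, subtract): 1375·a = 0.850 → a = ∂h/∂x = +0.0006182
Back-substitute: b = ∂h/∂y = -0.002945.
Flow = −∇h = (-0.0006182 east, +0.002945 north), which points north.

N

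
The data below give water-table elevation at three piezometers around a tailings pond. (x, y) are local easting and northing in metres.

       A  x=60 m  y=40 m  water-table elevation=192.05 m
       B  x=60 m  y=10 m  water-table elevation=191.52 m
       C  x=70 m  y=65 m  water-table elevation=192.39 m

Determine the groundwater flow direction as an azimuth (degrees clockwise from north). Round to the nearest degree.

150°

Three-point gradient (reference A): Δ to B = (0, -30, -0.53), Δ to C = (10, 25, +0.34).
∂h/∂x = -0.01017, ∂h/∂y = +0.01767 (det = 300).
Flow direction (−∇h) has components (+0.01017 E, -0.01767 N).
Azimuth = atan2(E, N) = atan2(+0.01017, -0.01767) = 150.1° ≈ 150°.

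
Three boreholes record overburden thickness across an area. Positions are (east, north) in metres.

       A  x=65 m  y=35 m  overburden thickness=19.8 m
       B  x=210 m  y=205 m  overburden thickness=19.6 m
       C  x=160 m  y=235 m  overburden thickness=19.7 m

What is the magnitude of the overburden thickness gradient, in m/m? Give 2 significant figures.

0.0018 m/m

With d = a·x + b·y + c and A as origin, the differences give:
  145·a + 170·b = -0.2
  95·a + 200·b = -0.1
Eliminate b (×200 and ×170, subtract): 12850·a = -23.00 → a = ∂d/∂x = -0.001790
Back-substitute: b = ∂d/∂y = +0.0003502.
|∇f| = √(-0.001790² + 0.0003502²) = 0.001824 m/m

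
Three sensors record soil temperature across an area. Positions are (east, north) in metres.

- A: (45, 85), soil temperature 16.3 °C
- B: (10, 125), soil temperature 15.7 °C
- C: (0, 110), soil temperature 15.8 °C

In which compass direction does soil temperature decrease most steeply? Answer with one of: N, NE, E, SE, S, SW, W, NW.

NW

Differences from A: to B (Δx, Δy, Δh) = (-35, 40, -0.6); to C = (-45, 25, -0.5).
Solve a·Δx + b·Δy = ΔT: det = (-35)·25 − (-45)·40 = 925.
∂T/∂x = [(-0.6)·25 − (-0.5)·40] / 925 = +0.005405
∂T/∂y = [(-35)·(-0.5) − (-45)·(-0.6)] / 925 = -0.01027
Steepest decrease is along −∇f = (-0.005405 E, +0.01027 N) → northwest.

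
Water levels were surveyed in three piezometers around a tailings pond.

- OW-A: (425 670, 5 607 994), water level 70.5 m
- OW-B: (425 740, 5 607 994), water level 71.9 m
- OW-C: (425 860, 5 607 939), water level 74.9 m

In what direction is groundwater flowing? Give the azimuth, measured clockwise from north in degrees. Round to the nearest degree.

299°

Taking OW-A as reference: OW-B−OW-A = (70, 0, +1.4); OW-C−OW-A = (190, -55, +4.4).
Solve a·Δx + b·Δy = Δh: det = 70·(-55) − 190·0 = -3850.
∂h/∂x = [(+1.4)·(-55) − (+4.4)·0] / -3850 = +0.02000
∂h/∂y = [70·(+4.4) − 190·(+1.4)] / -3850 = -0.01091
Flow direction (−∇h) has components (-0.02000 E, +0.01091 N).
Azimuth = atan2(E, N) = atan2(-0.02000, +0.01091) = 298.6° ≈ 299°.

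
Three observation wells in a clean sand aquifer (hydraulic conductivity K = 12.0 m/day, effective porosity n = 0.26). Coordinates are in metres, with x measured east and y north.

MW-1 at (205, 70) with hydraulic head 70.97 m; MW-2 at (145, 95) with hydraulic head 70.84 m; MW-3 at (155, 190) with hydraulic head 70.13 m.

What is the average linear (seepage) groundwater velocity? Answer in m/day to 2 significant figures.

With h = a·x + b·y + c and MW-1 as origin, the differences give:
  (-60)·a + 25·b = -0.13
  (-50)·a + 120·b = -0.84
Eliminate b (×120 and ×25, subtract): -5950·a = 5.400 → a = ∂h/∂x = -0.0009076
Back-substitute: b = ∂h/∂y = -0.007378.
|∇h| = √(-0.0009076² + -0.007378²) = 0.007434
Seepage velocity v = K·i/n = 12.0 × 0.007434 / 0.26 = 0.3431 m/day.

0.34 m/day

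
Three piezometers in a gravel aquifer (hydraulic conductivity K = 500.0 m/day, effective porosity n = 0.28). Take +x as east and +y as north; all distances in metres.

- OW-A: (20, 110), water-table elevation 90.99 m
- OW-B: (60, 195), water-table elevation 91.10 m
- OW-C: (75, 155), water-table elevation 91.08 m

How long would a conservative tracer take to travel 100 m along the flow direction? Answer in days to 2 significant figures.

44 days

Taking OW-A as reference: OW-B−OW-A = (40, 85, +0.11); OW-C−OW-A = (55, 45, +0.09).
Solve a·Δx + b·Δy = Δh: det = 40·45 − 55·85 = -2875.
∂h/∂x = [(+0.11)·45 − (+0.09)·85] / -2875 = +0.0009391
∂h/∂y = [40·(+0.09) − 55·(+0.11)] / -2875 = +0.0008522
|∇h| = √(0.0009391² + 0.0008522²) = 0.001268
Seepage velocity v = K·i/n = 500.0 × 0.001268 / 0.28 = 2.264 m/day.
t = 100 / 2.264 = 44.17 days.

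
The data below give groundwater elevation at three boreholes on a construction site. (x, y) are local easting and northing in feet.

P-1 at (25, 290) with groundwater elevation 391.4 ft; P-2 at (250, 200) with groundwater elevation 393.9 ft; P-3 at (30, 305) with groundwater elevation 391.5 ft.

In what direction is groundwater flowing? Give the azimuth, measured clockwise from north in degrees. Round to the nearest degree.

258°

Taking P-1 as reference: P-2−P-1 = (225, -90, +2.5); P-3−P-1 = (5, 15, +0.1).
Determinant of the coordinate differences = 225·15 − 5·(-90) = 3825.
∂h/∂x = [(+2.5)·15 − (+0.1)·(-90)] / 3825 = +0.01216
∂h/∂y = [225·(+0.1) − 5·(+2.5)] / 3825 = +0.002614
Flow direction (−∇h) has components (-0.01216 E, -0.002614 N).
Azimuth = atan2(E, N) = atan2(-0.01216, -0.002614) = 257.9° ≈ 258°.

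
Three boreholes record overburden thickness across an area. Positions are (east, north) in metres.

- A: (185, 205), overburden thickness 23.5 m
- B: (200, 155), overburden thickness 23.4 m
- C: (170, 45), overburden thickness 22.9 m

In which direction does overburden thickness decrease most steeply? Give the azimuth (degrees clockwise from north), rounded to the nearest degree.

233°

Taking A as reference: B−A = (15, -50, -0.1); C−A = (-15, -160, -0.6).
Determinant of the coordinate differences = 15·(-160) − (-15)·(-50) = -3150.
∂d/∂x = [(-0.1)·(-160) − (-0.6)·(-50)] / -3150 = +0.004444
∂d/∂y = [15·(-0.6) − (-15)·(-0.1)] / -3150 = +0.003333
Steepest decrease is along −∇f: components (-0.004444 E, -0.003333 N).
Azimuth = atan2(-0.004444, -0.003333) = 233.1° ≈ 233°.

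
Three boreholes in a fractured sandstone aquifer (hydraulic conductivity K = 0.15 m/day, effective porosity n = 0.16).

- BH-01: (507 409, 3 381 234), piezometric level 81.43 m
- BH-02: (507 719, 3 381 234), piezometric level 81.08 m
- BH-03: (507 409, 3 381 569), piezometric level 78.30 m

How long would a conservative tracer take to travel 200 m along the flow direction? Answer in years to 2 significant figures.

62 years

∂h/∂x = (81.08 − 81.43) / (507719 − 507409) = -0.001129
∂h/∂y = (78.30 − 81.43) / (3381569 − 3381234) = -0.009343
|∇h| = √(-0.001129² + -0.009343²) = 0.009411
Seepage velocity v = K·i/n = 0.15 × 0.009411 / 0.16 = 0.008823 m/day.
t = 200 / 0.008823 = 2.267e+04 days = 62.1 years.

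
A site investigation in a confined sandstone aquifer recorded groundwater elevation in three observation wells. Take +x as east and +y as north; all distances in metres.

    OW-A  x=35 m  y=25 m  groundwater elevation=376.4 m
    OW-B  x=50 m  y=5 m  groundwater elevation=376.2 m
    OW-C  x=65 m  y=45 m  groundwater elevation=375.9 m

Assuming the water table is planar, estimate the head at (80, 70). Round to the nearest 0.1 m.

With h = a·x + b·y + c and OW-A as origin, the differences give:
  15·a + (-20)·b = -0.2
  30·a + 20·b = -0.5
Eliminate b (×20 and ×(-20), subtract): 900·a = -14.00 → a = ∂h/∂x = -0.01556
Back-substitute: b = ∂h/∂y = -0.001667.
h(80, 70) = 376.4 + (-0.01556)·(45) + (-0.001667)·(45) = 376.4 -0.700 -0.075 = 375.625 m.

375.6 m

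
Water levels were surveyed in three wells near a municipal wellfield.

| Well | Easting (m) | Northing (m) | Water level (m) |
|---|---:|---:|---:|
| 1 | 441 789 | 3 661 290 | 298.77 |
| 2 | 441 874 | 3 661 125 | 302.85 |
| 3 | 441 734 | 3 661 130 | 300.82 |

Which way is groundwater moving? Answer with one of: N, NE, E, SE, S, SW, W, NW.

Taking 1 as reference: 2−1 = (85, -165, +4.08); 3−1 = (-55, -160, +2.05).
Solve a·Δx + b·Δy = Δh: det = 85·(-160) − (-55)·(-165) = -22675.
∂h/∂x = [(+4.08)·(-160) − (+2.05)·(-165)] / -22675 = +0.01387
∂h/∂y = [85·(+2.05) − (-55)·(+4.08)] / -22675 = -0.01758
Flow = −∇h = (-0.01387 east, +0.01758 north), which points northwest.

NW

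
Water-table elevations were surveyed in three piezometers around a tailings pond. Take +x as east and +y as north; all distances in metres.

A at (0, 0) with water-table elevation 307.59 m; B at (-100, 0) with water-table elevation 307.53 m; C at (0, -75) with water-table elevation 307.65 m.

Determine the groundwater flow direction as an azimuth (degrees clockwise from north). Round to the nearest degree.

323°

∂h/∂x = (307.53 − 307.59) / (-100 − 0) = +0.0006000
∂h/∂y = (307.65 − 307.59) / (-75 − 0) = -0.0008000
Flow direction (−∇h) has components (-0.0006000 E, +0.0008000 N).
Azimuth = atan2(E, N) = atan2(-0.0006000, +0.0008000) = 323.1° ≈ 323°.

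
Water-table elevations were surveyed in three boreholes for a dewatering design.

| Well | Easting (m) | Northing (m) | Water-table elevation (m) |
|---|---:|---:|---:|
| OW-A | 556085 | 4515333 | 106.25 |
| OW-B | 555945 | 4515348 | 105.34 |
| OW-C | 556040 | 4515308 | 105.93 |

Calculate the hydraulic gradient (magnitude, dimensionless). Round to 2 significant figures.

0.0067

With h = a·x + b·y + c and OW-A as origin, the differences give:
  (-140)·a + 15·b = -0.91
  (-45)·a + (-25)·b = -0.32
Eliminate b (×(-25) and ×15, subtract): 4175·a = 27.550 → a = ∂h/∂x = +0.006599
Back-substitute: b = ∂h/∂y = +0.0009222.
|∇h| = √(0.006599² + 0.0009222²) = 0.006663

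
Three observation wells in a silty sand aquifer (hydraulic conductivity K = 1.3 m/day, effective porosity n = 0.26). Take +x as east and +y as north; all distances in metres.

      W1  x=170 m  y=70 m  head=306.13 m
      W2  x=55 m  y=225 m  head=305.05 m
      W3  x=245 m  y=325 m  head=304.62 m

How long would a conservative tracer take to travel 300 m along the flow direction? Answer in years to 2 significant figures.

26 years

Three-point gradient (reference W1): Δ to W2 = (-115, 155, -1.08), Δ to W3 = (75, 255, -1.51).
∂h/∂x = +0.001010, ∂h/∂y = -0.006219 (det = -40950).
|∇h| = √(0.001010² + -0.006219²) = 0.0063
Seepage velocity v = K·i/n = 1.3 × 0.0063 / 0.26 = 0.0315 m/day.
t = 300 / 0.0315 = 9524 days = 26.1 years.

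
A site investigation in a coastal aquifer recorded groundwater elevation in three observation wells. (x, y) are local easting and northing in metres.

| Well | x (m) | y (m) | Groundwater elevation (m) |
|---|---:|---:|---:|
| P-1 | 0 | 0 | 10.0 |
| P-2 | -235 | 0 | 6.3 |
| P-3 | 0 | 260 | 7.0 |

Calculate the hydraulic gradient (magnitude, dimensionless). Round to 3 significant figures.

0.0195

∂h/∂x = (6.3 − 10.0) / (-235 − 0) = +0.01574
∂h/∂y = (7.0 − 10.0) / (260 − 0) = -0.01154
|∇h| = √(0.01574² + -0.01154²) = 0.01952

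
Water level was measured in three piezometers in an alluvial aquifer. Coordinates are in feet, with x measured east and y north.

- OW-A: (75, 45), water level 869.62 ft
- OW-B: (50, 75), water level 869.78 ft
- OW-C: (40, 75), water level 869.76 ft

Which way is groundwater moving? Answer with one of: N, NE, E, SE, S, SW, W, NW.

S

Taking OW-A as reference: OW-B−OW-A = (-25, 30, +0.16); OW-C−OW-A = (-35, 30, +0.14).
Determinant of the coordinate differences = (-25)·30 − (-35)·30 = 300.
∂h/∂x = [(+0.16)·30 − (+0.14)·30] / 300 = +0.002000
∂h/∂y = [(-25)·(+0.14) − (-35)·(+0.16)] / 300 = +0.007000
Flow = −∇h = (-0.002000 east, -0.007000 north), which points south.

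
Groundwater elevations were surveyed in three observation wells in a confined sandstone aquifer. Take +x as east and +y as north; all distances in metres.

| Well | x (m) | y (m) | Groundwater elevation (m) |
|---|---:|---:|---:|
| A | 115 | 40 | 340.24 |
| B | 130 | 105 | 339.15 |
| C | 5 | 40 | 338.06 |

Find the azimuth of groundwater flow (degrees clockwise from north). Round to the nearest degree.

Taking A as reference: B−A = (15, 65, -1.09); C−A = (-110, 0, -2.18).
Determinant of the coordinate differences = 15·0 − (-110)·65 = 7150.
∂h/∂x = [(-1.09)·0 − (-2.18)·65] / 7150 = +0.01982
∂h/∂y = [15·(-2.18) − (-110)·(-1.09)] / 7150 = -0.02134
Flow direction (−∇h) has components (-0.01982 E, +0.02134 N).
Azimuth = atan2(E, N) = atan2(-0.01982, +0.02134) = 317.1° ≈ 317°.

317°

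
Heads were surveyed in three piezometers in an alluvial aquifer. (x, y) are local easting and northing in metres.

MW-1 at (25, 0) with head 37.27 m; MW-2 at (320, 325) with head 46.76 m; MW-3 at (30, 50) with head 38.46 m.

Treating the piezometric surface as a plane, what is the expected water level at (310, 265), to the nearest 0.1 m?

45.3 m

With h = a·x + b·y + c and MW-1 as origin, the differences give:
  295·a + 325·b = +9.49
  5·a + 50·b = +1.19
Eliminate b (×50 and ×325, subtract): 13125·a = 87.750 → a = ∂h/∂x = +0.006686
Back-substitute: b = ∂h/∂y = +0.02313.
h(310, 265) = 37.27 + (+0.006686)·(285) + (+0.02313)·(265) = 37.27 +1.905 +6.130 = 45.305 m.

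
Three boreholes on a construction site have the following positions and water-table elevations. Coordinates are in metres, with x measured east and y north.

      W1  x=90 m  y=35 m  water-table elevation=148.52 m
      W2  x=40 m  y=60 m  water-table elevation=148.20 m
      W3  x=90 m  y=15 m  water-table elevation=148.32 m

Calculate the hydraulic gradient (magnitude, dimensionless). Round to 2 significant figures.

With h = a·x + b·y + c and W1 as origin, the differences give:
  (-50)·a + 25·b = -0.32
  0·a + (-20)·b = -0.20
Eliminate b (×(-20) and ×25, subtract): 1000·a = 11.400 → a = ∂h/∂x = +0.01140
Back-substitute: b = ∂h/∂y = +0.01000.
|∇h| = √(0.01140² + 0.01000²) = 0.01516

0.015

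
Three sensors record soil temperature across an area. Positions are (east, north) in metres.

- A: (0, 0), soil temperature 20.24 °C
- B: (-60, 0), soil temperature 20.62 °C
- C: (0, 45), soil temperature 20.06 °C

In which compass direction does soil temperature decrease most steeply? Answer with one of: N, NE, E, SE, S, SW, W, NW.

NE

∂T/∂x = (20.62 − 20.24) / (-60 − 0) = -0.006333
∂T/∂y = (20.06 − 20.24) / (45 − 0) = -0.004000
Steepest decrease is along −∇f = (+0.006333 E, +0.004000 N) → northeast.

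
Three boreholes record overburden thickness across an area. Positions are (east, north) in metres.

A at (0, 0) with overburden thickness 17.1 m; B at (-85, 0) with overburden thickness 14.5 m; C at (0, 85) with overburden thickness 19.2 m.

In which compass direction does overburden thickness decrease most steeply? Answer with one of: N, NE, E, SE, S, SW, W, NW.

SW

∂d/∂x = (14.5 − 17.1) / (-85 − 0) = +0.03059
∂d/∂y = (19.2 − 17.1) / (85 − 0) = +0.02471
Steepest decrease is along −∇f = (-0.03059 E, -0.02471 N) → southwest.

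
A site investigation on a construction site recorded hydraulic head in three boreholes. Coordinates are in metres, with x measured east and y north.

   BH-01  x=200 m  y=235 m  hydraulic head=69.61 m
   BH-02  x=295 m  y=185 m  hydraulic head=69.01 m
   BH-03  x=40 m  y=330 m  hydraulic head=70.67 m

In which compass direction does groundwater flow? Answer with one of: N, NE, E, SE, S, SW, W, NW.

SE

Three-point gradient (reference BH-01): Δ to BH-02 = (95, -50, -0.60), Δ to BH-03 = (-160, 95, +1.06).
∂h/∂x = -0.003902, ∂h/∂y = +0.004585 (det = 1025).
Flow = −∇h = (+0.003902 east, -0.004585 north), which points southeast.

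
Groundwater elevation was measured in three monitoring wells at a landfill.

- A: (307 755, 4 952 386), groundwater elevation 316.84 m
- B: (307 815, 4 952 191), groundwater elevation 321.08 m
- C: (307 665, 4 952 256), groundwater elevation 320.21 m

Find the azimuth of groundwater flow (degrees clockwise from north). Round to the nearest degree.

Taking A as reference: B−A = (60, -195, +4.24); C−A = (-90, -130, +3.37).
Solve a·Δx + b·Δy = Δh: det = 60·(-130) − (-90)·(-195) = -25350.
∂h/∂x = [(+4.24)·(-130) − (+3.37)·(-195)] / -25350 = -0.004179
∂h/∂y = [60·(+3.37) − (-90)·(+4.24)] / -25350 = -0.02303
Flow direction (−∇h) has components (+0.004179 E, +0.02303 N).
Azimuth = atan2(E, N) = atan2(+0.004179, +0.02303) = 10.3° ≈ 010°.

010°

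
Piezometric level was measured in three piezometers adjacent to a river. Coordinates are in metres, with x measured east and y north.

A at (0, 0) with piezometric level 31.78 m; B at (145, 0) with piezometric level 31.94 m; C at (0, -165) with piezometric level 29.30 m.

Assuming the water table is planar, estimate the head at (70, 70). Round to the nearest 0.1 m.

∂h/∂x = (31.94 − 31.78) / (145 − 0) = +0.001103
∂h/∂y = (29.30 − 31.78) / (-165 − 0) = +0.01503
h(70, 70) = 31.78 + (+0.001103)·(70) + (+0.01503)·(70) = 31.78 +0.077 +1.052 = 32.909 m.

32.9 m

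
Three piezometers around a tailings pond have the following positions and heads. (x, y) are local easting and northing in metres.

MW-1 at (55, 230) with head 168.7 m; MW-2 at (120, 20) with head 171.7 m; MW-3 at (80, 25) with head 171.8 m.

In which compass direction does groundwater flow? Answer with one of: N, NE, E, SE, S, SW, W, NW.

With h = a·x + b·y + c and MW-1 as origin, the differences give:
  65·a + (-210)·b = +3.0
  25·a + (-205)·b = +3.1
Eliminate b (×(-205) and ×(-210), subtract): -8075·a = 36.00 → a = ∂h/∂x = -0.004458
Back-substitute: b = ∂h/∂y = -0.01567.
Flow = −∇h = (+0.004458 east, +0.01567 north), which points north.

N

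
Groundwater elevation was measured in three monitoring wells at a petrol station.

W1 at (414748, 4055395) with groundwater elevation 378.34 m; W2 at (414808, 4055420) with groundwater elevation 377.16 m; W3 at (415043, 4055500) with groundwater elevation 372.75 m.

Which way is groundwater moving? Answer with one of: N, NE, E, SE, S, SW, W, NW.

With h = a·x + b·y + c and W1 as origin, the differences give:
  60·a + 25·b = -1.18
  295·a + 105·b = -5.59
Eliminate b (×105 and ×25, subtract): -1075·a = 15.850 → a = ∂h/∂x = -0.01474
Back-substitute: b = ∂h/∂y = -0.01181.
Flow = −∇h = (+0.01474 east, +0.01181 north), which points northeast.

NE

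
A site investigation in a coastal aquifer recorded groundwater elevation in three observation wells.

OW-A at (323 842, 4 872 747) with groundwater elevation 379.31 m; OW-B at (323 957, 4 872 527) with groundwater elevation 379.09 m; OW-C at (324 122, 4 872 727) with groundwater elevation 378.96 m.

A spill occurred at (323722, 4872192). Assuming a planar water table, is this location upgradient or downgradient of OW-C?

upgradient

Taking OW-A as reference: OW-B−OW-A = (115, -220, -0.22); OW-C−OW-A = (280, -20, -0.35).
Determinant of the coordinate differences = 115·(-20) − 280·(-220) = 59300.
∂h/∂x = [(-0.22)·(-20) − (-0.35)·(-220)] / 59300 = -0.001224
∂h/∂y = [115·(-0.35) − 280·(-0.22)] / 59300 = +0.0003600
Head at (323722, 4872192) = 379.31 + (-0.001224)·(-120) + (+0.0003600)·(-555) = 379.26 m.
That is higher than the 378.96 m at OW-C, so the point is upgradient.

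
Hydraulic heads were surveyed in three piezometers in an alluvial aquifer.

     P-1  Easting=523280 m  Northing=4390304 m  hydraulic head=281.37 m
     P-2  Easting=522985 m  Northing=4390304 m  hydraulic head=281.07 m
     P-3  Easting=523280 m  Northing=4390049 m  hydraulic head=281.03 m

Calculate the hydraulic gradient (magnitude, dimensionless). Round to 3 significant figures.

0.00168

∂h/∂x = (281.07 − 281.37) / (522985 − 523280) = +0.001017
∂h/∂y = (281.03 − 281.37) / (4390049 − 4390304) = +0.001333
|∇h| = √(0.001017² + 0.001333²) = 0.001677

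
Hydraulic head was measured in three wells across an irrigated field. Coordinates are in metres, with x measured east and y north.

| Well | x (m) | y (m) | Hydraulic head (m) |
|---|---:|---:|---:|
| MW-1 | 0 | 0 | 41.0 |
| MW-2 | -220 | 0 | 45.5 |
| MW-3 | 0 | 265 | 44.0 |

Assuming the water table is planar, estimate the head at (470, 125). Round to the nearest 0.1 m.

∂h/∂x = (45.5 − 41.0) / (-220 − 0) = -0.02045
∂h/∂y = (44.0 − 41.0) / (265 − 0) = +0.01132
h(470, 125) = 41.0 + (-0.02045)·(470) + (+0.01132)·(125) = 41.0 -9.614 +1.415 = 32.801 m.

32.8 m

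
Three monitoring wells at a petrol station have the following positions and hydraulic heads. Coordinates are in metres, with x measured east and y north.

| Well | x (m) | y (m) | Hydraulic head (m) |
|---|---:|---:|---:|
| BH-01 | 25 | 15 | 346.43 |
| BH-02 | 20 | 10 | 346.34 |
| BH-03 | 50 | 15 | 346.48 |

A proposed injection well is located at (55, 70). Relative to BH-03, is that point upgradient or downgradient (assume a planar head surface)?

Differences from BH-01: to BH-02 (Δx, Δy, Δh) = (-5, -5, -0.09); to BH-03 = (25, 0, +0.05).
Solve a·Δx + b·Δy = Δh: det = (-5)·0 − 25·(-5) = 125.
∂h/∂x = [(-0.09)·0 − (+0.05)·(-5)] / 125 = +0.002000
∂h/∂y = [(-5)·(+0.05) − 25·(-0.09)] / 125 = +0.01600
Head at (55, 70) = 346.43 + (+0.002000)·(30) + (+0.01600)·(55) = 347.37 m.
That is higher than the 346.48 m at BH-03, so the point is upgradient.

upgradient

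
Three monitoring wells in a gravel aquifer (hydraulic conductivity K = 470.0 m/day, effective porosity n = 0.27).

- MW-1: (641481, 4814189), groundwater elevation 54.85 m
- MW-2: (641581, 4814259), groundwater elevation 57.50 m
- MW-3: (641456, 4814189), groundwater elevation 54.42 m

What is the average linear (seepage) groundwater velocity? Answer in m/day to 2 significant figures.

Differences from MW-1: to MW-2 (Δx, Δy, Δh) = (100, 70, +2.65); to MW-3 = (-25, 0, -0.43).
Solve a·Δx + b·Δy = Δh: det = 100·0 − (-25)·70 = 1750.
∂h/∂x = [(+2.65)·0 − (-0.43)·70] / 1750 = +0.01720
∂h/∂y = [100·(-0.43) − (-25)·(+2.65)] / 1750 = +0.01329
|∇h| = √(0.01720² + 0.01329²) = 0.02174
Seepage velocity v = K·i/n = 470.0 × 0.02174 / 0.27 = 37.84 m/day.

38 m/day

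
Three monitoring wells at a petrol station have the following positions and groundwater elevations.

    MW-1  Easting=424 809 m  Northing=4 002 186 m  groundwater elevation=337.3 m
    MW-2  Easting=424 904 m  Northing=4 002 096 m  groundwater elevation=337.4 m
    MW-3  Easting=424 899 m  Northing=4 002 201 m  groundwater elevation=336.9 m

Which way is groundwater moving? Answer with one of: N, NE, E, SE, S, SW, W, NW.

Three-point gradient (reference MW-1): Δ to MW-2 = (95, -90, +0.1), Δ to MW-3 = (90, 15, -0.4).
∂h/∂x = -0.003622, ∂h/∂y = -0.004934 (det = 9525).
Flow = −∇h = (+0.003622 east, +0.004934 north), which points northeast.

NE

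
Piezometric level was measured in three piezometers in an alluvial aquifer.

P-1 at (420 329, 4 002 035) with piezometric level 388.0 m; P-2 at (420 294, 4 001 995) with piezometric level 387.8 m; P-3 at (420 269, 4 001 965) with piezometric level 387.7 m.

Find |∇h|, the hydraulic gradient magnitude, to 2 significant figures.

0.050

Taking P-1 as reference: P-2−P-1 = (-35, -40, -0.2); P-3−P-1 = (-60, -70, -0.3).
Solve a·Δx + b·Δy = Δh: det = (-35)·(-70) − (-60)·(-40) = 50.
∂h/∂x = [(-0.2)·(-70) − (-0.3)·(-40)] / 50 = +0.04000
∂h/∂y = [(-35)·(-0.3) − (-60)·(-0.2)] / 50 = -0.03000
|∇h| = √(0.04000² + -0.03000²) = 0.05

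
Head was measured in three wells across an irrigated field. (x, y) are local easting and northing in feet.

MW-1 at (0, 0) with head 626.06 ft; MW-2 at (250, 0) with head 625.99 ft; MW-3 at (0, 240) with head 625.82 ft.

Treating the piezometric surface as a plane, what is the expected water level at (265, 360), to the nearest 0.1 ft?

625.6 ft

∂h/∂x = (625.99 − 626.06) / (250 − 0) = -0.0002800
∂h/∂y = (625.82 − 626.06) / (240 − 0) = -0.0010000
h(265, 360) = 626.06 + (-0.0002800)·(265) + (-0.0010000)·(360) = 626.06 -0.074 -0.360 = 625.626 ft.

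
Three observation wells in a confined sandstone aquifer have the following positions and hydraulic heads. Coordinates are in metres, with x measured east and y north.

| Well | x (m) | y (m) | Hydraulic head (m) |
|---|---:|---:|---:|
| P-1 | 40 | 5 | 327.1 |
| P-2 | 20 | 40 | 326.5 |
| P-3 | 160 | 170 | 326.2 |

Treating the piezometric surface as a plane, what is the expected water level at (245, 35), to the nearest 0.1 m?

328.6 m

Taking P-1 as reference: P-2−P-1 = (-20, 35, -0.6); P-3−P-1 = (120, 165, -0.9).
Solve a·Δx + b·Δy = Δh: det = (-20)·165 − 120·35 = -7500.
∂h/∂x = [(-0.6)·165 − (-0.9)·35] / -7500 = +0.009000
∂h/∂y = [(-20)·(-0.9) − 120·(-0.6)] / -7500 = -0.01200
h(245, 35) = 327.1 + (+0.009000)·(205) + (-0.01200)·(30) = 327.1 +1.845 -0.360 = 328.585 m.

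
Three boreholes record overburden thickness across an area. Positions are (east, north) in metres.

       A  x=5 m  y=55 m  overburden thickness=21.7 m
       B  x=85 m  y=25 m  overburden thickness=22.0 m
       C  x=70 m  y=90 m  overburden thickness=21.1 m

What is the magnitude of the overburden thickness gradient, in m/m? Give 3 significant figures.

0.0143 m/m

Differences from A: to B (Δx, Δy, Δh) = (80, -30, +0.3); to C = (65, 35, -0.6).
Determinant of the coordinate differences = 80·35 − 65·(-30) = 4750.
∂d/∂x = [(+0.3)·35 − (-0.6)·(-30)] / 4750 = -0.001579
∂d/∂y = [80·(-0.6) − 65·(+0.3)] / 4750 = -0.01421
|∇f| = √(-0.001579² + -0.01421²) = 0.0143 m/m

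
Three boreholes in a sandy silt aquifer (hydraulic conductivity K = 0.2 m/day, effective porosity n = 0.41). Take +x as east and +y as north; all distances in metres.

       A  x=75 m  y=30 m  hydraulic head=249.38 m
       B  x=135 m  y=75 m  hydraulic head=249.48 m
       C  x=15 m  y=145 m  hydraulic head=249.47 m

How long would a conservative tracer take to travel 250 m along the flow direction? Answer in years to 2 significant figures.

990 years

Differences from A: to B (Δx, Δy, Δh) = (60, 45, +0.10); to C = (-60, 115, +0.09).
Determinant of the coordinate differences = 60·115 − (-60)·45 = 9600.
∂h/∂x = [(+0.10)·115 − (+0.09)·45] / 9600 = +0.0007760
∂h/∂y = [60·(+0.09) − (-60)·(+0.10)] / 9600 = +0.001187
|∇h| = √(0.0007760² + 0.001187²) = 0.001418
Seepage velocity v = K·i/n = 0.2 × 0.001418 / 0.41 = 0.0006917 m/day.
t = 250 / 0.0006917 = 3.614e+05 days = 989 years.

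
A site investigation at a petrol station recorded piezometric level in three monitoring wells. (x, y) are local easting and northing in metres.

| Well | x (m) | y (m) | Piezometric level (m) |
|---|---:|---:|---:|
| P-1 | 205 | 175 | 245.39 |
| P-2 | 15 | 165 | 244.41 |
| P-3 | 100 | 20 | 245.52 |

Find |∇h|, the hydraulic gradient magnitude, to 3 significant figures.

0.00702

With h = a·x + b·y + c and P-1 as origin, the differences give:
  (-190)·a + (-10)·b = -0.98
  (-105)·a + (-155)·b = +0.13
Eliminate b (×(-155) and ×(-10), subtract): 28400·a = 153.200 → a = ∂h/∂x = +0.005394
Back-substitute: b = ∂h/∂y = -0.004493.
|∇h| = √(0.005394² + -0.004493²) = 0.00702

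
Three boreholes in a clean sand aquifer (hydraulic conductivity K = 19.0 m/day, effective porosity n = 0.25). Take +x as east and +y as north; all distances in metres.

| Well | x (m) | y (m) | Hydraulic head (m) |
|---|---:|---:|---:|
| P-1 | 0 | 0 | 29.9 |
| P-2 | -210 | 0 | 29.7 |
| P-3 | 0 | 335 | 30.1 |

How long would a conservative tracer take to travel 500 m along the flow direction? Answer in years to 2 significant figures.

∂h/∂x = (29.7 − 29.9) / (-210 − 0) = +0.0009524
∂h/∂y = (30.1 − 29.9) / (335 − 0) = +0.0005970
|∇h| = √(0.0009524² + 0.0005970²) = 0.001124
Seepage velocity v = K·i/n = 19.0 × 0.001124 / 0.25 = 0.08542 m/day.
t = 500 / 0.08542 = 5853 days = 16 years.

16 years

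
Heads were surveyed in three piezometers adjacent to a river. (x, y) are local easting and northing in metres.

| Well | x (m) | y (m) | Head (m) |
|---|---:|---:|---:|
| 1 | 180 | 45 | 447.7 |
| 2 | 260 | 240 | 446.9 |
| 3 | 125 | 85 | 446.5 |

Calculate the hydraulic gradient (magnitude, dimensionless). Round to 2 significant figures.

0.018

Differences from 1: to 2 (Δx, Δy, Δh) = (80, 195, -0.8); to 3 = (-55, 40, -1.2).
Determinant of the coordinate differences = 80·40 − (-55)·195 = 13925.
∂h/∂x = [(-0.8)·40 − (-1.2)·195] / 13925 = +0.01451
∂h/∂y = [80·(-1.2) − (-55)·(-0.8)] / 13925 = -0.01005
|∇h| = √(0.01451² + -0.01005²) = 0.01765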